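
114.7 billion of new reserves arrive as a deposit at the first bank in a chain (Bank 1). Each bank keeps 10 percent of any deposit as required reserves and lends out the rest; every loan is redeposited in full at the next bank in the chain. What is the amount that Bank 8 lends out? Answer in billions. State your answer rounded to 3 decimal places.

Each bank lends a fraction (1 − rr) = 0.9000 of the deposit it receives, so Bank 8 receives 114.7·0.9000^7 and lends 114.7·0.9000^8 ≈ 49.3746 billion.

49.375 billion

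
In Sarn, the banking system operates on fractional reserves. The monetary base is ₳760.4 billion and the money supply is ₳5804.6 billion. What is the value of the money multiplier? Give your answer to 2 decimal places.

The money multiplier is m = M / MB = 5804.6 / 760.4 ≈ 7.63361.

7.63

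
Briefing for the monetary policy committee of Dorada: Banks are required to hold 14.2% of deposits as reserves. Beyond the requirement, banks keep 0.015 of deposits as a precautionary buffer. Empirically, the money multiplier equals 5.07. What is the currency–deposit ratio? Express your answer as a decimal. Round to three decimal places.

0.050

Using m = 5.07. From m = (1 + c)/(c + rr + e), rearranging gives 1 + c = m·(c + rr + e), so c·(1 − m) = m·(rr + e) − 1.
Hence c = [m·(rr + e) − 1]/(1 − m) = [5.07 × (0.142 + 0.015) − 1] / (1 − 5.07) ≈ 0.050125.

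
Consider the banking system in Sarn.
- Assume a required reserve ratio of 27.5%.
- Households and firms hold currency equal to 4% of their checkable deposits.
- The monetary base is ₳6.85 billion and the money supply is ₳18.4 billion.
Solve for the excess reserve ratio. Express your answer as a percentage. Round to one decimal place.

Using m = M/MB = 18.4/6.85 ≈ 2.686131. Since m = (1 + c)/(c + rr + e), the denominator satisfies c + rr + e = (1 + c)/m = (1 + 0.04) / 2.686131 ≈ 0.387174.
With c = 0.04 and rr = 0.275, the excess reserve ratio is 0.387174 − 0.04 − 0.275 = 0.072174.

7.2%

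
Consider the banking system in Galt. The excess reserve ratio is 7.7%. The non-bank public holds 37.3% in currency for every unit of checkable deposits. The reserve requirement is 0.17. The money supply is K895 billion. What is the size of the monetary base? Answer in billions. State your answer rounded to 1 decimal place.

The money multiplier is m = (1 + c) / (rr + e + c) = (1 + 0.373) / (0.17 + 0.077 + 0.373) ≈ 2.21452.
MB = M / m = 895 / 2.21452 ≈ 404.1508 billion.

K404.2 billion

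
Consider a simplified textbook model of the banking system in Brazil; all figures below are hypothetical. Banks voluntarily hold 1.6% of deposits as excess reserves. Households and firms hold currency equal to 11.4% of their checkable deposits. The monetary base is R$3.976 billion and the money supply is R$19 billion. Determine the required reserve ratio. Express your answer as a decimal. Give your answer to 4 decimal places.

0.1031

Using m = M/MB = 19/3.976 ≈ 4.778672. Since m = (1 + c)/(c + rr + e), the denominator satisfies c + rr + e = (1 + c)/m = (1 + 0.114) / 4.778672 ≈ 0.233119.
With c = 0.114 and e = 0.016, the required reserve ratio is 0.233119 − 0.114 − 0.016 = 0.103119.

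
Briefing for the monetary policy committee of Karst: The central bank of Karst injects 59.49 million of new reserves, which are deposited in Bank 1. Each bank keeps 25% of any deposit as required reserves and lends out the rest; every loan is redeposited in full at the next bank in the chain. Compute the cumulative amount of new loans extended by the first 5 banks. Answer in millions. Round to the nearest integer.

Bank i lends (1 − rr)^i of the original deposit: Bank 1 lends 59.49·0.7500 = 44.6175, Bank 2 lends 59.49·0.7500² ≈ 33.4631, and so on.
Summing a geometric series: total = 59.49·[0.7500·(1 − 0.7500^5) / (1 − 0.7500)] ≈ 136.1182 million.

136 million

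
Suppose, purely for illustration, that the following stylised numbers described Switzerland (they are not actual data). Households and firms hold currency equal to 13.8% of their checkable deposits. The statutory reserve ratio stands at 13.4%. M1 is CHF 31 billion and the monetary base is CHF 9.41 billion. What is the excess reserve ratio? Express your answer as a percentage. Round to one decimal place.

Using m = M/MB = 31/9.41 ≈ 3.294368. Since m = (1 + c)/(c + rr + e), the denominator satisfies c + rr + e = (1 + c)/m = (1 + 0.138) / 3.294368 ≈ 0.345438.
With c = 0.138 and rr = 0.134, the excess reserve ratio is 0.345438 − 0.138 − 0.134 = 0.073438.

7.3%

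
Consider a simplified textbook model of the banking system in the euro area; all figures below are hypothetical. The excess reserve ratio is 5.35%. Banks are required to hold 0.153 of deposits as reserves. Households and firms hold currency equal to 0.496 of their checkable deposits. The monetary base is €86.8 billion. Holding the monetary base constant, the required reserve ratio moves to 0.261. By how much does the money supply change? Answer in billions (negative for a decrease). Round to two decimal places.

Initially m₁ = (1 + 0.496) / (0.153 + 0.0535 + 0.496) ≈ 2.12954, so M₁ = 2.12954 × 86.8 ≈ 184.8441 billion.
After the change m₂ = (1 + 0.496) / (0.261 + 0.0535 + 0.496) ≈ 1.84577, so M₂ = 1.84577 × 86.8 ≈ 160.2128 billion.
ΔM = M₂ − M₁ = 160.2128 − 184.8441 = -24.6313 billion.

-24.63 billion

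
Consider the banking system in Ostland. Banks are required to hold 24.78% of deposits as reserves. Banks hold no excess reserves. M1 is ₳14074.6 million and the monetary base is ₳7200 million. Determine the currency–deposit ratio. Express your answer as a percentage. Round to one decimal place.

54.0%

Using m = M/MB = 14074.6/7200 ≈ 1.954806. From m = (1 + c)/(c + rr + e), rearranging gives 1 + c = m·(c + rr + e), so c·(1 − m) = m·(rr + e) − 1.
Hence c = [m·(rr + e) − 1]/(1 − m) = [1.954806 × (0.2478 + 0) − 1] / (1 − 1.954806) ≈ 0.540004.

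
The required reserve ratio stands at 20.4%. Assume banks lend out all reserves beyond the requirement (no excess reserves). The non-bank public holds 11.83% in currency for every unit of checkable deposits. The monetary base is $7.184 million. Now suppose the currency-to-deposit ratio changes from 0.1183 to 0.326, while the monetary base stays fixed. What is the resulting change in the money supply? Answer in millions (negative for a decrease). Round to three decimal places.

-6.953 million

Initially m₁ = (1 + 0.1183) / (0.204 + 0.1183) ≈ 3.46975, so M₁ = 3.46975 × 7.184 ≈ 24.9267 million.
After the change m₂ = (1 + 0.326) / (0.204 + 0.326) ≈ 2.50189, so M₂ = 2.50189 × 7.184 ≈ 17.9736 million.
ΔM = M₂ − M₁ = 17.9736 − 24.9267 = -6.9531 million.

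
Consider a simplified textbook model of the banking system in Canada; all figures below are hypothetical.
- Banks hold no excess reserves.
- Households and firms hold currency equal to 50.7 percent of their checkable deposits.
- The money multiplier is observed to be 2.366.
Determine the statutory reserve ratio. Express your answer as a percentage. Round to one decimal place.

Using m = 2.366. Since m = (1 + c)/(c + rr + e), the denominator satisfies c + rr + e = (1 + c)/m = (1 + 0.507) / 2.366 ≈ 0.636940.
With c = 0.507 and e = 0, the statutory reserve ratio is 0.636940 − 0.507 − 0 = 0.12994.

13.0%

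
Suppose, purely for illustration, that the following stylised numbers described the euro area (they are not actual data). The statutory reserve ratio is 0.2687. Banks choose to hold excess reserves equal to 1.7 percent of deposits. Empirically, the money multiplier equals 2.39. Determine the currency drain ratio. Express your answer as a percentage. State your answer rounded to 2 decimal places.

Using m = 2.39. From m = (1 + c)/(c + rr + e), rearranging gives 1 + c = m·(c + rr + e), so c·(1 − m) = m·(rr + e) − 1.
Hence c = [m·(rr + e) − 1]/(1 − m) = [2.39 × (0.2687 + 0.017) − 1] / (1 − 2.39) ≈ 0.228185.

22.82%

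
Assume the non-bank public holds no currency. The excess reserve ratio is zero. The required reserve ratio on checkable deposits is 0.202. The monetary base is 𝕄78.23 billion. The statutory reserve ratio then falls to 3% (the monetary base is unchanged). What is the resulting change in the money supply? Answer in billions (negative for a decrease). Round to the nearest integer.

𝕄2220 billion

Initially m₁ = 1 / (0.202) ≈ 4.9505, so M₁ = 4.9505 × 78.23 ≈ 387.2776 billion.
After the change m₂ = 1 / (0.03) ≈ 33.3333, so M₂ = 33.3333 × 78.23 ≈ 2607.6641 billion.
ΔM = M₂ − M₁ = 2607.6641 − 387.2776 = 2220.3865 billion.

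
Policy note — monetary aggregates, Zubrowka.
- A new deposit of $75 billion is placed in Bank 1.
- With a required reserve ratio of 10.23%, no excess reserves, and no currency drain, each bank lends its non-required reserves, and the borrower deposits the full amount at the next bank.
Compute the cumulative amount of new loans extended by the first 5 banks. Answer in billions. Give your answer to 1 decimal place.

Bank i lends (1 − rr)^i of the original deposit: Bank 1 lends 75·0.8977 = 67.3275, Bank 2 lends 75·0.8977² ≈ 60.4399, and so on.
Summing a geometric series: total = 75·[0.8977·(1 − 0.8977^5) / (1 − 0.8977)] ≈ 274.4545 billion.

$274.5 billion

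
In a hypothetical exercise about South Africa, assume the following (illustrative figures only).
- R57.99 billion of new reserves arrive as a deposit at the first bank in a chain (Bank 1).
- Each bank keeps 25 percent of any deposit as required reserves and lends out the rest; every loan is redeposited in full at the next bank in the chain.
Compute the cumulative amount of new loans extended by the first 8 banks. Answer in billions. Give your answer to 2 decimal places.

Bank i lends (1 − rr)^i of the original deposit: Bank 1 lends 57.99·0.7500 = 43.4925, Bank 2 lends 57.99·0.7500² ≈ 32.6194, and so on.
Summing a geometric series: total = 57.99·[0.7500·(1 − 0.7500^8) / (1 − 0.7500)] ≈ 156.5534 billion.

R156.55 billion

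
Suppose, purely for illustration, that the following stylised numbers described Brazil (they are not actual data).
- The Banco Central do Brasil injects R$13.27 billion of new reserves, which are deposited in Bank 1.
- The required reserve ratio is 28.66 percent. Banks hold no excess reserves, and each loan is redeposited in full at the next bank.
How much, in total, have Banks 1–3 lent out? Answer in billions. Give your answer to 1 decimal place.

Bank i lends (1 − rr)^i of the original deposit: Bank 1 lends 13.27·0.7134 ≈ 9.4668, Bank 2 lends 13.27·0.7134² ≈ 6.7536, and so on.
Summing a geometric series: total = 13.27·[0.7134·(1 − 0.7134^3) / (1 − 0.7134)] ≈ 21.0385 billion.

R$21.0 billion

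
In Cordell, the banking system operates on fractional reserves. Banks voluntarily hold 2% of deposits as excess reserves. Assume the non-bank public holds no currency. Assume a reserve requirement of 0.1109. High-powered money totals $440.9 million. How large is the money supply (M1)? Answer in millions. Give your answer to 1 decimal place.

The money multiplier is m = 1 / (rr + e) = 1 / (0.1109 + 0.02) ≈ 7.63942.
So M = m × MB = 7.63942 × 440.9 ≈ 3368.2203 million.

$3368.2 million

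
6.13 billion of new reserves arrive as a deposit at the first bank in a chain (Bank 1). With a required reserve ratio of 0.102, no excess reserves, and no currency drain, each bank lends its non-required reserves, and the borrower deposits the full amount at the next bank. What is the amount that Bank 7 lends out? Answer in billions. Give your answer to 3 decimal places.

Each bank lends a fraction (1 − rr) = 0.8980 of the deposit it receives, so Bank 7 receives 6.13·0.8980^6 and lends 6.13·0.8980^7 ≈ 2.8867 billion.

2.887 billion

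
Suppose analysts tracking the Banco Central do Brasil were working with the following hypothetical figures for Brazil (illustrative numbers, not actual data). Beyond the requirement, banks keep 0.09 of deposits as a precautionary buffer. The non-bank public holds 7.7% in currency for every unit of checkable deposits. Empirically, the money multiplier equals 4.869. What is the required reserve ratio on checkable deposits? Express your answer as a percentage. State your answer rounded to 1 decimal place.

Using m = 4.869. Since m = (1 + c)/(c + rr + e), the denominator satisfies c + rr + e = (1 + c)/m = (1 + 0.077) / 4.869 ≈ 0.221195.
With c = 0.077 and e = 0.09, the required reserve ratio on checkable deposits is 0.221195 − 0.077 − 0.09 = 0.054195.

5.4%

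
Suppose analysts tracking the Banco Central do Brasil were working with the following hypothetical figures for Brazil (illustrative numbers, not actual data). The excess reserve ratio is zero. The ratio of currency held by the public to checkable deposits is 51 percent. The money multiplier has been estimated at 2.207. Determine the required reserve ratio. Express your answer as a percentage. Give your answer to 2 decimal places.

Using m = 2.207. Since m = (1 + c)/(c + rr + e), the denominator satisfies c + rr + e = (1 + c)/m = (1 + 0.51) / 2.207 ≈ 0.684187.
With c = 0.51 and e = 0, the required reserve ratio is 0.684187 − 0.51 − 0 = 0.174187.

17.42%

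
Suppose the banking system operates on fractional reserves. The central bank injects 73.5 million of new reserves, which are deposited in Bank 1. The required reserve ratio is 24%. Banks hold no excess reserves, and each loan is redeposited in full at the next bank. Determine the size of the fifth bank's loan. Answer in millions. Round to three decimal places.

Each bank lends a fraction (1 − rr) = 0.7600 of the deposit it receives, so Bank 5 receives 73.5·0.7600^4 and lends 73.5·0.7600^5 ≈ 18.6361 million.

18.636 million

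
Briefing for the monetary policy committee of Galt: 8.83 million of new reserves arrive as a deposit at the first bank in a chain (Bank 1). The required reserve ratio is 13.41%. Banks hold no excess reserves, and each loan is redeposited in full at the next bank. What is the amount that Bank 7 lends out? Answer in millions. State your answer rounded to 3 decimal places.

Each bank lends a fraction (1 − rr) = 0.8659 of the deposit it receives, so Bank 7 receives 8.83·0.8659^6 and lends 8.83·0.8659^7 ≈ 3.2228 million.

3.223 million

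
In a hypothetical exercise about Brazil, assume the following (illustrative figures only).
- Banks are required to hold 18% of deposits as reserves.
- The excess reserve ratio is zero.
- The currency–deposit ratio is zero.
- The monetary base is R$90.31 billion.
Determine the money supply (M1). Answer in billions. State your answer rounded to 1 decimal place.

With no currency drain or excess reserves, the money multiplier is m = 1/rr = 1/0.18 ≈ 5.5556.
Money supply M = m × MB = 5.5556 × 90.31 ≈ 501.7262 billion.

R$501.7 billion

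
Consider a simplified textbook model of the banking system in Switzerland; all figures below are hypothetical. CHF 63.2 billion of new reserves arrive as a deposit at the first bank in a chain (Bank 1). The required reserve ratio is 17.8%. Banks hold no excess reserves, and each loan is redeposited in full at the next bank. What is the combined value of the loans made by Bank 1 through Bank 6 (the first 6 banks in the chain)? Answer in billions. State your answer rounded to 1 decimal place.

CHF 201.8 billion

Bank i lends (1 − rr)^i of the original deposit: Bank 1 lends 63.2·0.8220 = 51.9504, Bank 2 lends 63.2·0.8220² ≈ 42.7032, and so on.
Summing a geometric series: total = 63.2·[0.8220·(1 − 0.8220^6) / (1 − 0.8220)] ≈ 201.8236 billion.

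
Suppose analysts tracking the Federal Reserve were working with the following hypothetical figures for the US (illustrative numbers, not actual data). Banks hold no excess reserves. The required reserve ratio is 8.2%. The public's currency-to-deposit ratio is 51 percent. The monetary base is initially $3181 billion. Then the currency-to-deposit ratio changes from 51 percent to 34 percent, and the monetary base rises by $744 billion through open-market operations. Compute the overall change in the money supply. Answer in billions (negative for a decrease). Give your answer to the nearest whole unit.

Before: m₁ = (1 + 0.51) / (0.082 + 0.51) ≈ 2.55068, MB₁ = 3181, so M₁ = 2.55068 × 3181 ≈ 8113.7131 billion.
After: m₂ = (1 + 0.34) / (0.082 + 0.34) ≈ 3.17536, MB₂ = 3181 + 744 = 3925, so M₂ = 3.17536 × 3925 = 12463.288 billion.
ΔM = M₂ − M₁ = 12463.288 − 8113.7131 = 4349.5749 billion.

$4350 billion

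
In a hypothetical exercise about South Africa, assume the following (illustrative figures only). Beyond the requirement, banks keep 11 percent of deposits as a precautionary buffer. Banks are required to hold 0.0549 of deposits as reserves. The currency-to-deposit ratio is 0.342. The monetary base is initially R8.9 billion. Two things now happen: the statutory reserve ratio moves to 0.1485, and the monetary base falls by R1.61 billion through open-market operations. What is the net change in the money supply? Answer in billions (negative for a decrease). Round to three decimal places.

-7.271 billion

Before: m₁ = (1 + 0.342) / (0.0549 + 0.11 + 0.342) ≈ 2.64746, MB₁ = 8.9, so M₁ = 2.64746 × 8.9 ≈ 23.5624 billion.
After: m₂ = (1 + 0.342) / (0.1485 + 0.11 + 0.342) ≈ 2.23480, MB₂ = 8.9 − 1.61 = 7.29, so M₂ = 2.23480 × 7.29 ≈ 16.2917 billion.
ΔM = M₂ − M₁ = 16.2917 − 23.5624 = -7.2707 billion.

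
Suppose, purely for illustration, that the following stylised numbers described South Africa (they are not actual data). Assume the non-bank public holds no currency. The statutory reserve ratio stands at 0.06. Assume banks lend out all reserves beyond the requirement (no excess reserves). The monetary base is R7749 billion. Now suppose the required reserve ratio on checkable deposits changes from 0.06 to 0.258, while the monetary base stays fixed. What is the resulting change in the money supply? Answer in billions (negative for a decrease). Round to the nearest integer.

-99115 billion

Initially m₁ = 1 / (0.06) ≈ 16.66667, so M₁ = 16.66667 × 7749 ≈ 129150.0258 billion.
After the change m₂ = 1 / (0.258) ≈ 3.87597, so M₂ = 3.87597 × 7749 ≈ 30034.8915 billion.
ΔM = M₂ − M₁ = 30034.8915 − 129150.0258 = -99115.1343 billion.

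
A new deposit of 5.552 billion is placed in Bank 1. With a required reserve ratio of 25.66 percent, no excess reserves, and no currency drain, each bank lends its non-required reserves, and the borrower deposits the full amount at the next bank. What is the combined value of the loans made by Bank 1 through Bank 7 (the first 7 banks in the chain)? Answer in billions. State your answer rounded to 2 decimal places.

14.07 billion

Bank i lends (1 − rr)^i of the original deposit: Bank 1 lends 5.552·0.7434 ≈ 4.1274, Bank 2 lends 5.552·0.7434² ≈ 3.0683, and so on.
Summing a geometric series: total = 5.552·[0.7434·(1 − 0.7434^7) / (1 − 0.7434)] ≈ 14.0665 billion.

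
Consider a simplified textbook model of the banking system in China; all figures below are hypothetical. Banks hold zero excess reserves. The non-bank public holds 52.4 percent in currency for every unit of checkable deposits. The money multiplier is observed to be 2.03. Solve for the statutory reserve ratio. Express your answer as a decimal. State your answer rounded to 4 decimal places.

Using m = 2.03. Since m = (1 + c)/(c + rr + e), the denominator satisfies c + rr + e = (1 + c)/m = (1 + 0.524) / 2.03 ≈ 0.750739.
With c = 0.524 and e = 0, the statutory reserve ratio is 0.750739 − 0.524 − 0 = 0.226739.

0.2267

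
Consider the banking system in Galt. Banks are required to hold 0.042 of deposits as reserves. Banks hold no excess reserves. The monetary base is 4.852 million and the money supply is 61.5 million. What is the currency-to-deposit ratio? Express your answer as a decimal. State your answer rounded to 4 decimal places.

0.0401

Using m = M/MB = 61.5/4.852 ≈ 12.675185. From m = (1 + c)/(c + rr + e), rearranging gives 1 + c = m·(c + rr + e), so c·(1 − m) = m·(rr + e) − 1.
Hence c = [m·(rr + e) − 1]/(1 − m) = [12.675185 × (0.042 + 0) − 1] / (1 − 12.675185) ≈ 0.040054.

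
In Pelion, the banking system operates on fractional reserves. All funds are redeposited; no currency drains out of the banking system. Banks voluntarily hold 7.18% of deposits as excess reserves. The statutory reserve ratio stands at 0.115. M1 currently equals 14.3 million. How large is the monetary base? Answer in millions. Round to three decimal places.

2.671 million

The money multiplier is m = 1 / (rr + e) = 1 / (0.115 + 0.0718) ≈ 5.353319.
MB = M / m = 14.3 / 5.353319 ≈ 2.6712 million.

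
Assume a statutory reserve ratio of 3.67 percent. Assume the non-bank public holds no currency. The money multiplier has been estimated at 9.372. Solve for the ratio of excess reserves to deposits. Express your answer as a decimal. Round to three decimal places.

Using m = 9.372. Since m = (1 + c)/(c + rr + e), the denominator satisfies c + rr + e = (1 + c)/m = (1 + 0) / 9.372 ≈ 0.106701.
With c = 0 and rr = 0.0367, the ratio of excess reserves to deposits is 0.106701 − 0 − 0.0367 = 0.070001.

0.070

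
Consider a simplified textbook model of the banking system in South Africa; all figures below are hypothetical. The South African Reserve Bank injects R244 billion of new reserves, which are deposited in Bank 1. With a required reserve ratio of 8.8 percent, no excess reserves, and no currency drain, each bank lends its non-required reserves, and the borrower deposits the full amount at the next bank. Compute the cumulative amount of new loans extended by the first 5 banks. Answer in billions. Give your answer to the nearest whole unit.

R933 billion

Bank i lends (1 − rr)^i of the original deposit: Bank 1 lends 244·0.9120 = 222.5280, Bank 2 lends 244·0.9120² ≈ 202.9455, and so on.
Summing a geometric series: total = 244·[0.9120·(1 − 0.9120^5) / (1 − 0.9120)] ≈ 933.3030 billion.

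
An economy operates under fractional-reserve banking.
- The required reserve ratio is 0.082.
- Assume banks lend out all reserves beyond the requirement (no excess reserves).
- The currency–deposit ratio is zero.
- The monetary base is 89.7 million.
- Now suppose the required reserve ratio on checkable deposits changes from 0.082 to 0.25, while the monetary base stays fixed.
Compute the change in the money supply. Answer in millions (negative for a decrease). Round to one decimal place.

Initially m₁ = 1 / (0.082) ≈ 12.1951, so M₁ = 12.1951 × 89.7 ≈ 1093.9005 million.
After the change m₂ = 1 / (0.25) = 4, so M₂ = 4 × 89.7 = 358.8 million.
ΔM = M₂ − M₁ = 358.8 − 1093.9005 = -735.1005 million.

-735.1 million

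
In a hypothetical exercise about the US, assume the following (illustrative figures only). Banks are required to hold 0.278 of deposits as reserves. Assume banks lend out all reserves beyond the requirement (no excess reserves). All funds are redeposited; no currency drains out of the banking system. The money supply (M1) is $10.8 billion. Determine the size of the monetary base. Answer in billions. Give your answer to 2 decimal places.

With no currency drain and no excess reserves, the money multiplier is m = 1/rr = 1/0.278 ≈ 3.59712.
The monetary base is MB = M / m = 10.8 / 3.59712 ≈ 3.0024 billion.

$3.00 billion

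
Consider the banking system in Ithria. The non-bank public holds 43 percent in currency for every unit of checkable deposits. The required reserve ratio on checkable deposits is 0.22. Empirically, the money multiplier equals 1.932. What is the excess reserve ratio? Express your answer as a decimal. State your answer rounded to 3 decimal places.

Using m = 1.932. Since m = (1 + c)/(c + rr + e), the denominator satisfies c + rr + e = (1 + c)/m = (1 + 0.43) / 1.932 ≈ 0.740166.
With c = 0.43 and rr = 0.22, the excess reserve ratio is 0.740166 − 0.43 − 0.22 = 0.090166.

0.090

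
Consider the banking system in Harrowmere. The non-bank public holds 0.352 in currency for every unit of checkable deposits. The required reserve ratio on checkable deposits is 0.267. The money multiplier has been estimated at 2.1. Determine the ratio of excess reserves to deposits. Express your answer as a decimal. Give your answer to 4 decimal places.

0.0248

Using m = 2.1. Since m = (1 + c)/(c + rr + e), the denominator satisfies c + rr + e = (1 + c)/m = (1 + 0.352) / 2.1 ≈ 0.643810.
With c = 0.352 and rr = 0.267, the ratio of excess reserves to deposits is 0.643810 − 0.352 − 0.267 = 0.02481.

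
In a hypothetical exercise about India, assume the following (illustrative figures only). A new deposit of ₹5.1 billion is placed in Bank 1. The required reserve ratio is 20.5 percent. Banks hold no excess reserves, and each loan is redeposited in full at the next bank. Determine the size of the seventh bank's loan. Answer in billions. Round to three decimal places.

Each bank lends a fraction (1 − rr) = 0.7950 of the deposit it receives, so Bank 7 receives 5.1·0.7950^6 and lends 5.1·0.7950^7 ≈ 1.0236 billion.

₹1.024 billion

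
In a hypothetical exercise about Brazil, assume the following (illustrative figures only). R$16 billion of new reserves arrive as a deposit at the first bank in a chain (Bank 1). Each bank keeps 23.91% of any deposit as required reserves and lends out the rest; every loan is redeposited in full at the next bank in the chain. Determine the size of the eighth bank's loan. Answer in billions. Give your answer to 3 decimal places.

R$1.798 billion

Each bank lends a fraction (1 − rr) = 0.7609 of the deposit it receives, so Bank 8 receives 16·0.7609^7 and lends 16·0.7609^8 ≈ 1.7978 billion.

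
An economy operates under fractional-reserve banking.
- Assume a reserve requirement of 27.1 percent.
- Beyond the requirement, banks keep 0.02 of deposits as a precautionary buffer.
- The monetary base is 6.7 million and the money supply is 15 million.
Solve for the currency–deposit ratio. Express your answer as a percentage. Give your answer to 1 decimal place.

28.1%

Using m = M/MB = 15/6.7 ≈ 2.238806. From m = (1 + c)/(c + rr + e), rearranging gives 1 + c = m·(c + rr + e), so c·(1 − m) = m·(rr + e) − 1.
Hence c = [m·(rr + e) − 1]/(1 − m) = [2.238806 × (0.271 + 0.02) − 1] / (1 − 2.238806) ≈ 0.281325.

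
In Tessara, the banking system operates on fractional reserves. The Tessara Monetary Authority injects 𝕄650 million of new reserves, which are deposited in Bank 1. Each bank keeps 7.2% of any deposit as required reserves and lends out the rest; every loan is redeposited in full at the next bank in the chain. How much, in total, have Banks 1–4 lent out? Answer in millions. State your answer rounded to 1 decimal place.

𝕄2164.5 million

Bank i lends (1 − rr)^i of the original deposit: Bank 1 lends 650·0.9280 = 603.2000, Bank 2 lends 650·0.9280² = 559.7696, and so on.
Summing a geometric series: total = 650·[0.9280·(1 − 0.9280^4) / (1 − 0.9280)] ≈ 2164.5004 million.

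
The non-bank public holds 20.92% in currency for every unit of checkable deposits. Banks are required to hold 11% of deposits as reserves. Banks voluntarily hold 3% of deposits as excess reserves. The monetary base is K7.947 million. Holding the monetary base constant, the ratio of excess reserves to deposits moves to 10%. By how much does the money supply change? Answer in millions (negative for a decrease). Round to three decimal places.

Initially m₁ = (1 + 0.2092) / (0.11 + 0.03 + 0.2092) ≈ 3.46277, so M₁ = 3.46277 × 7.947 ≈ 27.5186 million.
After the change m₂ = (1 + 0.2092) / (0.11 + 0.1 + 0.2092) ≈ 2.88454, so M₂ = 2.88454 × 7.947 ≈ 22.9234 million.
ΔM = M₂ − M₁ = 22.9234 − 27.5186 = -4.5952 million.

-4.595 million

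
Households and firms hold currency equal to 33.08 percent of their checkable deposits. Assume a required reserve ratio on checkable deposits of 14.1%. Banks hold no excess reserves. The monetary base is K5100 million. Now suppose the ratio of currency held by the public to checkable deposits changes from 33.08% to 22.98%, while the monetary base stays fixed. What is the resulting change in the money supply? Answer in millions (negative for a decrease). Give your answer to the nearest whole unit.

K2529 million

Initially m₁ = (1 + 0.3308) / (0.141 + 0.3308) ≈ 2.82069, so M₁ = 2.82069 × 5100 = 14385.519 million.
After the change m₂ = (1 + 0.2298) / (0.141 + 0.2298) ≈ 3.31661, so M₂ = 3.31661 × 5100 = 16914.711 million.
ΔM = M₂ − M₁ = 16914.711 − 14385.519 = 2529.192 million.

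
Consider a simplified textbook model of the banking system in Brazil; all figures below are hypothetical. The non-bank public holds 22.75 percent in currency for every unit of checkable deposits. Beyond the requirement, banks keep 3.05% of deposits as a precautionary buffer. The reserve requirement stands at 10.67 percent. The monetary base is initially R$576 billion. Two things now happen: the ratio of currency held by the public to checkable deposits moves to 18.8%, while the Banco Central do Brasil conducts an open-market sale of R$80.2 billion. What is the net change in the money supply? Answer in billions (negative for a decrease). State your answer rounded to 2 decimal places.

-127.46 billion

Before: m₁ = (1 + 0.2275) / (0.1067 + 0.0305 + 0.2275) ≈ 3.365780, MB₁ = 576, so M₁ = 3.365780 × 576 ≈ 1938.6893 billion.
After: m₂ = (1 + 0.188) / (0.1067 + 0.0305 + 0.188) ≈ 3.653137, MB₂ = 576 − 80.2 = 495.8, so M₂ = 3.653137 × 495.8 ≈ 1811.2253 billion.
ΔM = M₂ − M₁ = 1811.2253 − 1938.6893 = -127.464 billion.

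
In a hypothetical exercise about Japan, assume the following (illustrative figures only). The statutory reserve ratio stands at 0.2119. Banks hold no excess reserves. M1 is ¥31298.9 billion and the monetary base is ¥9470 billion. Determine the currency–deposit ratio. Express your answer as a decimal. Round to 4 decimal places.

Using m = M/MB = 31298.9/9470 ≈ 3.305058. From m = (1 + c)/(c + rr + e), rearranging gives 1 + c = m·(c + rr + e), so c·(1 − m) = m·(rr + e) − 1.
Hence c = [m·(rr + e) − 1]/(1 − m) = [3.305058 × (0.2119 + 0) − 1] / (1 − 3.305058) ≈ 0.130000.

0.1300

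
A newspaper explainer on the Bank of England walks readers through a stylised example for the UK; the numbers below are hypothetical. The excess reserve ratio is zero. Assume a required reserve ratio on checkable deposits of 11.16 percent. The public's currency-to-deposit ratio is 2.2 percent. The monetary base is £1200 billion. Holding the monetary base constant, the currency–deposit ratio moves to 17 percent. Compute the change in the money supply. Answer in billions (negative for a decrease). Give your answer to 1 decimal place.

Initially m₁ = (1 + 0.022) / (0.1116 + 0.022) ≈ 7.649701, so M₁ = 7.649701 × 1200 = 9179.6412 billion.
After the change m₂ = (1 + 0.17) / (0.1116 + 0.17) ≈ 4.154830, so M₂ = 4.154830 × 1200 = 4985.796 billion.
ΔM = M₂ − M₁ = 4985.796 − 9179.6412 = -4193.8452 billion.

-4193.8 billion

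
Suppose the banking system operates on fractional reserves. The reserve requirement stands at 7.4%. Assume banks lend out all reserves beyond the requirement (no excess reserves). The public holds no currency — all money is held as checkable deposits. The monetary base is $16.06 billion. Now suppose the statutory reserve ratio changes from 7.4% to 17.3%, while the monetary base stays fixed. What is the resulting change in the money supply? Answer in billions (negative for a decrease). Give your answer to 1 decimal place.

-124.2 billion

Initially m₁ = 1 / (0.074) ≈ 13.5135, so M₁ = 13.5135 × 16.06 ≈ 217.0268 billion.
After the change m₂ = 1 / (0.173) ≈ 5.7803, so M₂ = 5.7803 × 16.06 ≈ 92.8316 billion.
ΔM = M₂ − M₁ = 92.8316 − 217.0268 = -124.1952 billion.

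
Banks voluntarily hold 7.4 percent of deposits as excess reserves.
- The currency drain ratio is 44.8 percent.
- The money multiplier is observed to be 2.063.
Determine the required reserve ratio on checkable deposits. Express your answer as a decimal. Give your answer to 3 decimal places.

0.180

Using m = 2.063. Since m = (1 + c)/(c + rr + e), the denominator satisfies c + rr + e = (1 + c)/m = (1 + 0.448) / 2.063 ≈ 0.701890.
With c = 0.448 and e = 0.074, the required reserve ratio on checkable deposits is 0.701890 − 0.448 − 0.074 = 0.17989.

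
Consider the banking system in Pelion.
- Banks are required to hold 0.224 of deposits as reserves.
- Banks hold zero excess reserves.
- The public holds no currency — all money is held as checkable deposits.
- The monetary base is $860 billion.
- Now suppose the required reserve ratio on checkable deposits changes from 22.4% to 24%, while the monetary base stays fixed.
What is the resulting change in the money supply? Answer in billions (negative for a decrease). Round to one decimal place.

-256.0 billion

Initially m₁ = 1 / (0.224) ≈ 4.46429, so M₁ = 4.46429 × 860 = 3839.2894 billion.
After the change m₂ = 1 / (0.24) ≈ 4.16667, so M₂ = 4.16667 × 860 = 3583.3362 billion.
ΔM = M₂ − M₁ = 3583.3362 − 3839.2894 = -255.9532 billion.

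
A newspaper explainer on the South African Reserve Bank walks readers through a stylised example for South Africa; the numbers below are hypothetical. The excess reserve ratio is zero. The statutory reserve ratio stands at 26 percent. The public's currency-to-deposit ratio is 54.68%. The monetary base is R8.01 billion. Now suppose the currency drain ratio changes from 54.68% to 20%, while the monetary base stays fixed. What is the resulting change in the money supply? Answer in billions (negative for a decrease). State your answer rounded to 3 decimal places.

R5.539 billion

Initially m₁ = (1 + 0.5468) / (0.26 + 0.5468) ≈ 1.91720, so M₁ = 1.91720 × 8.01 ≈ 15.3568 billion.
After the change m₂ = (1 + 0.2) / (0.26 + 0.2) ≈ 2.60870, so M₂ = 2.60870 × 8.01 ≈ 20.8957 billion.
ΔM = M₂ − M₁ = 20.8957 − 15.3568 = 5.5389 billion.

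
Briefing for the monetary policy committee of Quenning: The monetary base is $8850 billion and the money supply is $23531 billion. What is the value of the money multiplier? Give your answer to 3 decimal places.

The money multiplier is m = M / MB = 23531 / 8850 ≈ 2.65887.

2.659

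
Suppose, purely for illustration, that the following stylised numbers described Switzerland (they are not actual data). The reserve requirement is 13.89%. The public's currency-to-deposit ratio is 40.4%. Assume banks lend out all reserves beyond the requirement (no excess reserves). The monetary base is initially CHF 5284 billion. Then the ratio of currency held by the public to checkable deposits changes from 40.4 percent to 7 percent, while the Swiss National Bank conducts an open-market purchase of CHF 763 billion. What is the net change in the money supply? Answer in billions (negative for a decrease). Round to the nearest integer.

Before: m₁ = (1 + 0.404) / (0.1389 + 0.404) ≈ 2.58611, MB₁ = 5284, so M₁ = 2.58611 × 5284 ≈ 13665.0052 billion.
After: m₂ = (1 + 0.07) / (0.1389 + 0.07) ≈ 5.12207, MB₂ = 5284 + 763 = 6047, so M₂ = 5.12207 × 6047 ≈ 30973.1573 billion.
ΔM = M₂ − M₁ = 30973.1573 − 13665.0052 = 17308.1521 billion.

CHF 17308 billion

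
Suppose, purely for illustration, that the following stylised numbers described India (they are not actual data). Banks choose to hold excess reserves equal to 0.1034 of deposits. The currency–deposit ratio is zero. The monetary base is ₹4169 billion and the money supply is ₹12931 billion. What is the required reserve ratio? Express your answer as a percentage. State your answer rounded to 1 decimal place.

21.9%

Using m = M/MB = 12931/4169 ≈ 3.101703. Since m = (1 + c)/(c + rr + e), the denominator satisfies c + rr + e = (1 + c)/m = (1 + 0) / 3.101703 ≈ 0.322404.
With c = 0 and e = 0.1034, the required reserve ratio is 0.322404 − 0 − 0.1034 = 0.219004.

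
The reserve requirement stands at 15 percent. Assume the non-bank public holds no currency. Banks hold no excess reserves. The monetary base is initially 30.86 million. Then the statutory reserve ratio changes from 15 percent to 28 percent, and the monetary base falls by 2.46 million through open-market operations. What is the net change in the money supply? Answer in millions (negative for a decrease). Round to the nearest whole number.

Before: m₁ = 1 / (0.15) ≈ 6.6667, MB₁ = 30.86, so M₁ = 6.6667 × 30.86 ≈ 205.7344 million.
After: m₂ = 1 / (0.28) ≈ 3.5714, MB₂ = 30.86 − 2.46 = 28.4, so M₂ = 3.5714 × 28.4 ≈ 101.4278 million.
ΔM = M₂ − M₁ = 101.4278 − 205.7344 = -104.3066 million.

-104 million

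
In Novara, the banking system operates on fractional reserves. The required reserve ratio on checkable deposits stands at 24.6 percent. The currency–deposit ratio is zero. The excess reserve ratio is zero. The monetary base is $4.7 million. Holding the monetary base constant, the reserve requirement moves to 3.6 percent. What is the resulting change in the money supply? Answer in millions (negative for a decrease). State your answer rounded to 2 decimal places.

$111.45 million

Initially m₁ = 1 / (0.246) ≈ 4.0650, so M₁ = 4.0650 × 4.7 = 19.1055 million.
After the change m₂ = 1 / (0.036) ≈ 27.7778, so M₂ = 27.7778 × 4.7 ≈ 130.5557 million.
ΔM = M₂ − M₁ = 130.5557 − 19.1055 = 111.4502 million.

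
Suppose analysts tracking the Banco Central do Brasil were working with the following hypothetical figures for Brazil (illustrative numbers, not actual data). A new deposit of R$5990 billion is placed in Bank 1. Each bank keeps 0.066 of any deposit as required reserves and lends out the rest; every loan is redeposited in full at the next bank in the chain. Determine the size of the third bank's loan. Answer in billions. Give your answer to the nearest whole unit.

Each bank lends a fraction (1 − rr) = 0.9340 of the deposit it receives, so Bank 3 receives 5990·0.9340^2 and lends 5990·0.9340^3 ≈ 4880.5352 billion.

R$4881 billion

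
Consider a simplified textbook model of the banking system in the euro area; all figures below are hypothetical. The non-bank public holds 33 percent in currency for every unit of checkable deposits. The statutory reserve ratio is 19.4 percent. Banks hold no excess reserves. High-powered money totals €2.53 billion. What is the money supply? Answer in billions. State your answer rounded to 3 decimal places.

€6.422 billion

The money multiplier is m = (1 + c) / (rr + c) = (1 + 0.33) / (0.194 + 0.33) ≈ 2.53817.
So M = m × MB = 2.53817 × 2.53 ≈ 6.4216 billion.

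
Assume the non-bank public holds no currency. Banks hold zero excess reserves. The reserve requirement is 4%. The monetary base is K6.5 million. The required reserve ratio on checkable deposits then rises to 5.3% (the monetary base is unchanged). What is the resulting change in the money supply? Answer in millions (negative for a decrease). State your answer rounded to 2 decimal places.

-39.86 million

Initially m₁ = 1 / (0.04) = 25, so M₁ = 25 × 6.5 = 162.5 million.
After the change m₂ = 1 / (0.053) ≈ 18.8679, so M₂ = 18.8679 × 6.5 ≈ 122.6413 million.
ΔM = M₂ − M₁ = 122.6413 − 162.5 = -39.8587 million.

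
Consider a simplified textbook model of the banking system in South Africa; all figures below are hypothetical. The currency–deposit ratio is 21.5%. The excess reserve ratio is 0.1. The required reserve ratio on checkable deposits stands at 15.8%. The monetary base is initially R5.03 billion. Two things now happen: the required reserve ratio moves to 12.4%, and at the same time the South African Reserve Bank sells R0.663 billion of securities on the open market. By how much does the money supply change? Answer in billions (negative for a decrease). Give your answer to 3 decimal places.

Before: m₁ = (1 + 0.215) / (0.158 + 0.1 + 0.215) ≈ 2.56871, MB₁ = 5.03, so M₁ = 2.56871 × 5.03 ≈ 12.9206 billion.
After: m₂ = (1 + 0.215) / (0.124 + 0.1 + 0.215) ≈ 2.76765, MB₂ = 5.03 − 0.663 = 4.367, so M₂ = 2.76765 × 4.367 ≈ 12.0863 billion.
ΔM = M₂ − M₁ = 12.0863 − 12.9206 = -0.8343 billion.

-0.834 billion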